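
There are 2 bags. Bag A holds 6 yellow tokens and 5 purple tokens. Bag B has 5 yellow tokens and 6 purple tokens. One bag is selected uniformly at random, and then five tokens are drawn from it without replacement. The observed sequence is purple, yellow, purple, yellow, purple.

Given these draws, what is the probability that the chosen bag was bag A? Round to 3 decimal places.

The likelihood of the observed sequence under each hypothesis: P(data | bag A) = (5/11)(6/10)(4/9)(5/8)(3/7) = 5/154; P(data | bag B) = (6/11)(5/10)(5/9)(4/8)(4/7) = 10/231.
Multiplying each by its prior: 1/2 · 5/154 = 5/308, 1/2 · 10/231 = 5/231; these sum to 5/132.
Therefore the posterior P(bag A | data) = (5/308) / (5/132) = 3/7.

0.429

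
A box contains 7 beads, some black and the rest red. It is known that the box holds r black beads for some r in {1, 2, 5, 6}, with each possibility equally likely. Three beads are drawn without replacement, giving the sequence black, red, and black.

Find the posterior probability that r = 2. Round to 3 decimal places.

Compute the likelihood of the observed sequence for each case: P(data | r = 1) = (1/7)(6/6)(0/5) = 0; P(data | r = 2) = (2/7)(5/6)(1/5) = 1/21; P(data | r = 5) = (5/7)(2/6)(4/5) = 4/21; P(data | r = 6) = (6/7)(1/6)(5/5) = 1/7.
The prior-weighted likelihoods are 1/4 · 0 = 0, 1/4 · 1/21 = 1/84, 1/4 · 4/21 = 1/21, 1/4 · 1/7 = 1/28; these sum to 2/21.
By Bayes' rule, P(r = 2 | data) = (1/84) / (2/21) = 1/8.

0.125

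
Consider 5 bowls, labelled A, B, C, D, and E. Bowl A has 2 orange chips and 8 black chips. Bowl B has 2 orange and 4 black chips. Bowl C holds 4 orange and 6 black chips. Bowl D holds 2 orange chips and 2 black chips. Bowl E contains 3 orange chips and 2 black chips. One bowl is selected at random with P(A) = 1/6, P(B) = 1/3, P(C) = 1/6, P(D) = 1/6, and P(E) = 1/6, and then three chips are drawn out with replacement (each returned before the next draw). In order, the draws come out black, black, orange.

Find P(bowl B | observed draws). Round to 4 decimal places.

0.3754

For each hypothesis, P(data | H) works out to: P(data | bowl A) = (8/10)(8/10)(2/10) = 0.128; P(data | bowl B) = (4/6)(4/6)(2/6) = 0.14815; P(data | bowl C) = (6/10)(6/10)(4/10) = 0.144; P(data | bowl D) = (2/4)(2/4)(2/4) = 0.125; P(data | bowl E) = (2/5)(2/5)(3/5) = 0.096.
The prior-weighted likelihoods are 1/6 · 0.128 = 0.021333, 1/3 · 0.14815 = 0.049383, 1/6 · 0.144 = 0.024, 1/6 · 0.125 = 0.020833, 1/6 · 0.096 = 0.016; these sum to 0.13155.
So P(bowl B | data) = (0.049383) / (0.13155) = 0.37539.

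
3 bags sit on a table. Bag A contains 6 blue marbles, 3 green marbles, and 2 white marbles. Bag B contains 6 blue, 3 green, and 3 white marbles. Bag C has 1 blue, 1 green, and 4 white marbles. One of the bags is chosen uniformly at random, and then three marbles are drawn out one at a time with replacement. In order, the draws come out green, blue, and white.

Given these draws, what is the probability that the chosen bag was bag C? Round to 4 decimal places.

0.2411

Under each hypothesis, the probability of the observed sequence is: P(data | bag A) = (3/11)(6/11)(2/11) = 0.027047; P(data | bag B) = (3/12)(6/12)(3/12) = 0.03125; P(data | bag C) = (1/6)(1/6)(4/6) = 0.018519.
Weighting by the prior gives 1/3 · 0.027047 = 0.0090158, 1/3 · 0.03125 = 0.010417, 1/3 · 0.018519 = 0.0061728; summing to 0.025605.
By Bayes' rule, P(bag C | data) = (0.0061728) / (0.025605) = 0.24108.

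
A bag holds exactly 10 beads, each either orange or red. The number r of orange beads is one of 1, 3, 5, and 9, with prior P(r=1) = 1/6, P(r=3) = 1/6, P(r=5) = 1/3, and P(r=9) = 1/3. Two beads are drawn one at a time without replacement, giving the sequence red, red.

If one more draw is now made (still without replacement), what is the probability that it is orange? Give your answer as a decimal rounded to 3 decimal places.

0.323

Under each hypothesis, the probability of the observed sequence is: P(data | r = 1) = (9/10)(8/9) = 4/5; P(data | r = 3) = (7/10)(6/9) = 7/15; P(data | r = 5) = (5/10)(4/9) = 2/9; P(data | r = 9) = (1/10)(0/9) = 0.
The prior-weighted likelihoods are 1/6 · 4/5 = 2/15, 1/6 · 7/15 = 7/90, 1/3 · 2/9 = 2/27, 1/3 · 0 = 0; summing to 77/270.
Dividing through by the total gives posterior P(r = 1 | data) = 36/77, P(r = 3 | data) = 3/11, P(r = 5 | data) = 20/77, P(r = 9 | data) = 0.
So P(orange next | data) = Σ P(orange next | H) P(H | data) = (1/8)(36/77) + (3/8)(3/11) + (5/8)(20/77) = 199/616.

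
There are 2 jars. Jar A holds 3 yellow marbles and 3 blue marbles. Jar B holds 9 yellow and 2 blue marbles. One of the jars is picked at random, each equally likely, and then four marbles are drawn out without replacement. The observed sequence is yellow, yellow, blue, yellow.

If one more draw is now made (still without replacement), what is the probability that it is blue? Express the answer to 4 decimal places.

0.3846

Under each hypothesis, the probability of the observed sequence is: P(data | jar A) = (3/6)(2/5)(3/4)(1/3) = 1/20; P(data | jar B) = (9/11)(8/10)(2/9)(7/8) = 7/55.
Multiplying each by its prior: 1/2 · 1/20 = 1/40, 1/2 · 7/55 = 7/110; summing to 39/440.
The posterior is then P(jar A | data) = 11/39, P(jar B | data) = 28/39.
Averaging over the posterior, P(blue next | data) = (1)(11/39) + (1/7)(28/39) = 5/13.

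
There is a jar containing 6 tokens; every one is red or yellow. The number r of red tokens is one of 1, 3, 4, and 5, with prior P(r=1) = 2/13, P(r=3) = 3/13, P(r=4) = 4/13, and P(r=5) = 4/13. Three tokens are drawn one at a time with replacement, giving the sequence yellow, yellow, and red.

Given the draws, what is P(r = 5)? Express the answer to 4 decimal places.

Compute the likelihood of the observed sequence for each case: P(data | r = 1) = (5/6)(5/6)(1/6) = 0.11574; P(data | r = 3) = (3/6)(3/6)(3/6) = 0.125; P(data | r = 4) = (2/6)(2/6)(4/6) = 0.074074; P(data | r = 5) = (1/6)(1/6)(5/6) = 0.023148.
Weighting by the prior gives 2/13 · 0.11574 = 0.017806, 3/13 · 0.125 = 0.028846, 4/13 · 0.074074 = 0.022792, 4/13 · 0.023148 = 0.0071225; summing to 0.076567.
By Bayes' rule, P(r = 5 | data) = (0.0071225) / (0.076567) = 0.093023.

0.0930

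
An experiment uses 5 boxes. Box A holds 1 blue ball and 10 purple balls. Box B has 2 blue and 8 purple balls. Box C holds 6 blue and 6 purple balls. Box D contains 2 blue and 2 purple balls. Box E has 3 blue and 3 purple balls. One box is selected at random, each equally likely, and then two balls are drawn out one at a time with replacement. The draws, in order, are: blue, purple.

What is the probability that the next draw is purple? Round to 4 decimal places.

0.5824

Under each hypothesis, the probability of the observed sequence is: P(data | box A) = (1/11)(10/11) = 0.082645; P(data | box B) = (2/10)(8/10) = 0.16; P(data | box C) = (6/12)(6/12) = 0.25; P(data | box D) = (2/4)(2/4) = 0.25; P(data | box E) = (3/6)(3/6) = 0.25.
Multiplying each by its prior: 1/5 · 0.082645 = 0.016529, 1/5 · 0.16 = 0.032, 1/5 · 0.25 = 0.05, 1/5 · 0.25 = 0.05, 1/5 · 0.25 = 0.05; these sum to 0.19853.
Dividing through by the total gives posterior P(box A | data) = 0.083257, P(box B | data) = 0.16119, P(box C | data) = 0.25185, P(box D | data) = 0.25185, P(box E | data) = 0.25185.
So P(purple next | data) = Σ P(purple next | H) P(H | data) = (10/11)(0.083257) + (4/5)(0.16119) + (1/2)(0.25185) + (1/2)(0.25185) + (1/2)(0.25185) = 0.58242.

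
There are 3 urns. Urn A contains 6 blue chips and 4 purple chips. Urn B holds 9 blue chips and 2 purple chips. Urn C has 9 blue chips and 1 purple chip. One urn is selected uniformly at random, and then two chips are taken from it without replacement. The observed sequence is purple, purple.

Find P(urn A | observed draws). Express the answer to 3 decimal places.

For each hypothesis, P(data | H) works out to: P(data | urn A) = (4/10)(3/9) = 2/15; P(data | urn B) = (2/11)(1/10) = 1/55; P(data | urn C) = (1/10)(0/9) = 0.
Multiplying each by its prior: 1/3 · 2/15 = 2/45, 1/3 · 1/55 = 1/165, 1/3 · 0 = 0; with total 5/99.
By Bayes' rule, P(urn A | data) = (2/45) / (5/99) = 22/25.

0.880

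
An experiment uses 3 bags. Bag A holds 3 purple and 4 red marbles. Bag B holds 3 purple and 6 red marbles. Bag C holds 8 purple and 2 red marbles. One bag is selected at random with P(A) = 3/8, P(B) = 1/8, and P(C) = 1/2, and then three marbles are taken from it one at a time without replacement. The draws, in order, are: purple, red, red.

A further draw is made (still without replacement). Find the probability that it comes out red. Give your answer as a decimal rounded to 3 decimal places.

0.481

Compute the likelihood of the observed sequence for each case: P(data | bag A) = (3/7)(4/6)(3/5) = 0.17143; P(data | bag B) = (3/9)(6/8)(5/7) = 0.17857; P(data | bag C) = (8/10)(2/9)(1/8) = 0.022222.
Weighting by the prior gives 3/8 · 0.17143 = 0.064286, 1/8 · 0.17857 = 0.022321, 1/2 · 0.022222 = 0.011111; these sum to 0.097718.
The posterior is then P(bag A | data) = 0.65787, P(bag B | data) = 0.22843, P(bag C | data) = 0.11371.
So P(red next | data) = Σ P(red next | H) P(H | data) = (1/2)(0.65787) + (2/3)(0.22843) + (0)(0.11371) = 0.48122.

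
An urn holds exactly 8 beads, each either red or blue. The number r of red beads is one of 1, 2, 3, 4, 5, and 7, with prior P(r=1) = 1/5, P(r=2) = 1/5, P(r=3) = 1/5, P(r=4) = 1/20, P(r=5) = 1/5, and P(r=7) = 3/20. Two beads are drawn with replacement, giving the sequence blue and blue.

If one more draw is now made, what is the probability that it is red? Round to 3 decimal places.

0.265

Under each hypothesis, the probability of the observed sequence is: P(data | r = 1) = (7/8)(7/8) = 0.76562; P(data | r = 2) = (6/8)(6/8) = 0.5625; P(data | r = 3) = (5/8)(5/8) = 0.39062; P(data | r = 4) = (4/8)(4/8) = 0.25; P(data | r = 5) = (3/8)(3/8) = 0.14062; P(data | r = 7) = (1/8)(1/8) = 0.015625.
The prior-weighted likelihoods are 1/5 · 0.76562 = 0.15313, 1/5 · 0.5625 = 0.1125, 1/5 · 0.39062 = 0.078125, 1/20 · 0.25 = 0.0125, 1/5 · 0.14062 = 0.028125, 3/20 · 0.015625 = 0.0023437; with total 0.38672.
Normalising, the posterior is P(r = 1 | data) = 0.39596, P(r = 2 | data) = 0.29091, P(r = 3 | data) = 0.20202, P(r = 4 | data) = 0.032323, P(r = 5 | data) = 0.072727, P(r = 7 | data) = 0.0060606.
So P(red next | data) = Σ P(red next | H) P(H | data) = (1/8)(0.39596) + (1/4)(0.29091) + (3/8)(0.20202) + (1/2)(0.032323) + (5/8)(0.072727) + (7/8)(0.0060606) = 0.2649.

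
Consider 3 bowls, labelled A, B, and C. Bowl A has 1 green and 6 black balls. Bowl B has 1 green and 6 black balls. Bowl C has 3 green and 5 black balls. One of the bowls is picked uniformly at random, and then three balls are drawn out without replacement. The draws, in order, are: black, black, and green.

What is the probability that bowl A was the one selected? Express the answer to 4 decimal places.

0.3077

Under each hypothesis, the probability of the observed sequence is: P(data | bowl A) = (6/7)(5/6)(1/5) = 1/7; P(data | bowl B) = (6/7)(5/6)(1/5) = 1/7; P(data | bowl C) = (5/8)(4/7)(3/6) = 5/28.
Weighting by the prior gives 1/3 · 1/7 = 1/21, 1/3 · 1/7 = 1/21, 1/3 · 5/28 = 5/84; these sum to 13/84.
Hence P(bowl A | data) = (1/21) / (13/84) = 4/13.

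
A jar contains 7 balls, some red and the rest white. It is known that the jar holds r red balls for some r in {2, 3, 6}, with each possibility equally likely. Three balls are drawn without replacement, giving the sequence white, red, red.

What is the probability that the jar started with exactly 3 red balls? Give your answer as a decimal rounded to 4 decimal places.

Compute the likelihood of the observed sequence for each case: P(data | r = 2) = (5/7)(2/6)(1/5) = 1/21; P(data | r = 3) = (4/7)(3/6)(2/5) = 4/35; P(data | r = 6) = (1/7)(6/6)(5/5) = 1/7.
Weighting by the prior gives 1/3 · 1/21 = 1/63, 1/3 · 4/35 = 4/105, 1/3 · 1/7 = 1/21; summing to 32/315.
Hence P(r = 3 | data) = (4/105) / (32/315) = 3/8.

0.3750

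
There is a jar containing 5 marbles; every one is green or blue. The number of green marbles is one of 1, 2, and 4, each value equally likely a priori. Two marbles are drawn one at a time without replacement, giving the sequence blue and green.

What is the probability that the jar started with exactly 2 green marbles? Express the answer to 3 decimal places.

Under each hypothesis, the probability of the observed sequence is: P(data | r = 1) = (4/5)(1/4) = 1/5; P(data | r = 2) = (3/5)(2/4) = 3/10; P(data | r = 4) = (1/5)(4/4) = 1/5.
The prior-weighted likelihoods are 1/3 · 1/5 = 1/15, 1/3 · 3/10 = 1/10, 1/3 · 1/5 = 1/15; summing to 7/30.
Therefore the posterior P(r = 2 | data) = (1/10) / (7/30) = 3/7.

0.429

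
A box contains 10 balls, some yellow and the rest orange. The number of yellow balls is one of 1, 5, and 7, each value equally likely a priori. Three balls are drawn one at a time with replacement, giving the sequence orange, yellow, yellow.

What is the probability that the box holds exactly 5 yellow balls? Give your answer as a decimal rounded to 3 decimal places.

0.445

The likelihood of the observed sequence under each hypothesis: P(data | r = 1) = (9/10)(1/10)(1/10) = 0.009; P(data | r = 5) = (5/10)(5/10)(5/10) = 0.125; P(data | r = 7) = (3/10)(7/10)(7/10) = 0.147.
Weighting by the prior gives 1/3 · 0.009 = 0.003, 1/3 · 0.125 = 0.041667, 1/3 · 0.147 = 0.049; summing to 0.093667.
Hence P(r = 5 | data) = (0.041667) / (0.093667) = 0.44484.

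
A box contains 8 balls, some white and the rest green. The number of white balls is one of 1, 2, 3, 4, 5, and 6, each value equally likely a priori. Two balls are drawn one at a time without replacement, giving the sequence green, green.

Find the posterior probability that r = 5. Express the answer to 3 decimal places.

0.054

Compute the likelihood of the observed sequence for each case: P(data | r = 1) = (7/8)(6/7) = 3/4; P(data | r = 2) = (6/8)(5/7) = 15/28; P(data | r = 3) = (5/8)(4/7) = 5/14; P(data | r = 4) = (4/8)(3/7) = 3/14; P(data | r = 5) = (3/8)(2/7) = 3/28; P(data | r = 6) = (2/8)(1/7) = 1/28.
Multiplying each by its prior: 1/6 · 3/4 = 1/8, 1/6 · 15/28 = 5/56, 1/6 · 5/14 = 5/84, 1/6 · 3/14 = 1/28, 1/6 · 3/28 = 1/56, 1/6 · 1/28 = 1/168; summing to 1/3.
So P(r = 5 | data) = (1/56) / (1/3) = 3/56.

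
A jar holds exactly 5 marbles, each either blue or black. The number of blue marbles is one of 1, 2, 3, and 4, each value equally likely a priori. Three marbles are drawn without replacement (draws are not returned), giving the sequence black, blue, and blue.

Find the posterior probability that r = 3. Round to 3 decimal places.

Compute the likelihood of the observed sequence for each case: P(data | r = 1) = (4/5)(1/4)(0/3) = 0; P(data | r = 2) = (3/5)(2/4)(1/3) = 1/10; P(data | r = 3) = (2/5)(3/4)(2/3) = 1/5; P(data | r = 4) = (1/5)(4/4)(3/3) = 1/5.
Weighting by the prior gives 1/4 · 0 = 0, 1/4 · 1/10 = 1/40, 1/4 · 1/5 = 1/20, 1/4 · 1/5 = 1/20; summing to 1/8.
Therefore the posterior P(r = 3 | data) = (1/20) / (1/8) = 2/5.

0.400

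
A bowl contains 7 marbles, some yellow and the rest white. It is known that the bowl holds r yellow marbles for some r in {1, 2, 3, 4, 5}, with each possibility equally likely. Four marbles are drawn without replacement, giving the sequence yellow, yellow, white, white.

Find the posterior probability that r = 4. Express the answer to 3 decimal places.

Under each hypothesis, the probability of the observed sequence is: P(data | r = 1) = (1/7)(0/6) = 0; P(data | r = 2) = (2/7)(1/6)(5/5)(4/4) = 1/21; P(data | r = 3) = (3/7)(2/6)(4/5)(3/4) = 3/35; P(data | r = 4) = (4/7)(3/6)(3/5)(2/4) = 3/35; P(data | r = 5) = (5/7)(4/6)(2/5)(1/4) = 1/21.
The prior-weighted likelihoods are 1/5 · 0 = 0, 1/5 · 1/21 = 1/105, 1/5 · 3/35 = 3/175, 1/5 · 3/35 = 3/175, 1/5 · 1/21 = 1/105; these sum to 4/75.
Therefore the posterior P(r = 4 | data) = (3/175) / (4/75) = 9/28.

0.321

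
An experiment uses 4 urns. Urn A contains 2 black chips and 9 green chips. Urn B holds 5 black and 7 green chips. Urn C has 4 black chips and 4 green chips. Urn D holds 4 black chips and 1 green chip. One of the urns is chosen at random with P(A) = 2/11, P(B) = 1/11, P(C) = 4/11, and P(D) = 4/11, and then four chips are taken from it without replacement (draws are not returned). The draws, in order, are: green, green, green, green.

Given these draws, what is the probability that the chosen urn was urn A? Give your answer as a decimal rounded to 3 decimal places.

Compute the likelihood of the observed sequence for each case: P(data | urn A) = (9/11)(8/10)(7/9)(6/8) = 0.38182; P(data | urn B) = (7/12)(6/11)(5/10)(4/9) = 0.070707; P(data | urn C) = (4/8)(3/7)(2/6)(1/5) = 0.014286; P(data | urn D) = (1/5)(0/4) = 0.
Multiplying each by its prior: 2/11 · 0.38182 = 0.069421, 1/11 · 0.070707 = 0.0064279, 4/11 · 0.014286 = 0.0051948, 4/11 · 0 = 0; with total 0.081044.
So P(urn A | data) = (0.069421) / (0.081044) = 0.85659.

0.857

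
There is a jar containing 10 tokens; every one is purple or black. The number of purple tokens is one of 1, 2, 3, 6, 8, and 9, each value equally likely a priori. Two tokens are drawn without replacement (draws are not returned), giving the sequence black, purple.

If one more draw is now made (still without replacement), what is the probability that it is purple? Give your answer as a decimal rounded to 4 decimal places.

Compute the likelihood of the observed sequence for each case: P(data | r = 1) = (9/10)(1/9) = 1/10; P(data | r = 2) = (8/10)(2/9) = 8/45; P(data | r = 3) = (7/10)(3/9) = 7/30; P(data | r = 6) = (4/10)(6/9) = 4/15; P(data | r = 8) = (2/10)(8/9) = 8/45; P(data | r = 9) = (1/10)(9/9) = 1/10.
The prior-weighted likelihoods are 1/6 · 1/10 = 1/60, 1/6 · 8/45 = 4/135, 1/6 · 7/30 = 7/180, 1/6 · 4/15 = 2/45, 1/6 · 8/45 = 4/135, 1/6 · 1/10 = 1/60; these sum to 19/108.
The posterior is then P(r = 1 | data) = 9/95, P(r = 2 | data) = 16/95, P(r = 3 | data) = 21/95, P(r = 6 | data) = 24/95, P(r = 8 | data) = 16/95, P(r = 9 | data) = 9/95.
Averaging over the posterior, P(purple next | data) = (0)(9/95) + (1/8)(16/95) + (1/4)(21/95) + (5/8)(24/95) + (7/8)(16/95) + (1)(9/95) = 181/380.

0.4763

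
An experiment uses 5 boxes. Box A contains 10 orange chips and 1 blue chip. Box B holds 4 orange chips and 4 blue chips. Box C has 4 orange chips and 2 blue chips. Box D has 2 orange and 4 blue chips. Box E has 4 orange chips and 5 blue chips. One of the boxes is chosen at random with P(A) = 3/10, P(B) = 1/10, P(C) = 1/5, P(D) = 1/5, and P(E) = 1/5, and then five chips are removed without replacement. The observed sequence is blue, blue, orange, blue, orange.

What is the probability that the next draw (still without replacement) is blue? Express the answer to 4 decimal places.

Compute the likelihood of the observed sequence for each case: P(data | box A) = (1/11)(0/10) = 0; P(data | box B) = (4/8)(3/7)(4/6)(2/5)(3/4) = 3/70; P(data | box C) = (2/6)(1/5)(4/4)(0/3) = 0; P(data | box D) = (4/6)(3/5)(2/4)(2/3)(1/2) = 1/15; P(data | box E) = (5/9)(4/8)(4/7)(3/6)(3/5) = 1/21.
Weighting by the prior gives 3/10 · 0 = 0, 1/10 · 3/70 = 3/700, 1/5 · 0 = 0, 1/5 · 1/15 = 1/75, 1/5 · 1/21 = 1/105; with total 19/700.
Normalising, the posterior is P(box A | data) = 0, P(box B | data) = 3/19, P(box C | data) = 0, P(box D | data) = 28/57, P(box E | data) = 20/57.
The predictive probability is P(blue next | data) = (1/3)(3/19) + (1)(28/57) + (1/2)(20/57) = 41/57.

0.7193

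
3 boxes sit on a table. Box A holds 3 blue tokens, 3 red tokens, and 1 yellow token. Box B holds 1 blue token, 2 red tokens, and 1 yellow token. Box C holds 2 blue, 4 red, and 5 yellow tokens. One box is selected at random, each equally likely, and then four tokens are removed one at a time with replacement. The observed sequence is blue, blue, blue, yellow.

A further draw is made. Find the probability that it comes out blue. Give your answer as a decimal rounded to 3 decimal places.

Compute the likelihood of the observed sequence for each case: P(data | box A) = (3/7)(3/7)(3/7)(1/7) = 0.011245; P(data | box B) = (1/4)(1/4)(1/4)(1/4) = 0.0039062; P(data | box C) = (2/11)(2/11)(2/11)(5/11) = 0.0027321.
Multiplying each by its prior: 1/3 · 0.011245 = 0.0037484, 1/3 · 0.0039062 = 0.0013021, 1/3 · 0.0027321 = 0.00091068; these sum to 0.0059612.
Dividing through by the total gives posterior P(box A | data) = 0.62881, P(box B | data) = 0.21843, P(box C | data) = 0.15277.
So P(blue next | data) = Σ P(blue next | H) P(H | data) = (3/7)(0.62881) + (1/4)(0.21843) + (2/11)(0.15277) = 0.35187.

0.352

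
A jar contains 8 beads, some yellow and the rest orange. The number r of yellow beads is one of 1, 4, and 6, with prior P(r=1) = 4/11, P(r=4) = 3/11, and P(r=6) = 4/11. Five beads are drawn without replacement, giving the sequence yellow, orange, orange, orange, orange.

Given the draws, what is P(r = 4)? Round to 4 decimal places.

0.0789

For each hypothesis, P(data | H) works out to: P(data | r = 1) = (1/8)(7/7)(6/6)(5/5)(4/4) = 1/8; P(data | r = 4) = (4/8)(4/7)(3/6)(2/5)(1/4) = 1/70; P(data | r = 6) = (6/8)(2/7)(1/6)(0/5) = 0.
The prior-weighted likelihoods are 4/11 · 1/8 = 1/22, 3/11 · 1/70 = 3/770, 4/11 · 0 = 0; these sum to 19/385.
Hence P(r = 4 | data) = (3/770) / (19/385) = 3/38.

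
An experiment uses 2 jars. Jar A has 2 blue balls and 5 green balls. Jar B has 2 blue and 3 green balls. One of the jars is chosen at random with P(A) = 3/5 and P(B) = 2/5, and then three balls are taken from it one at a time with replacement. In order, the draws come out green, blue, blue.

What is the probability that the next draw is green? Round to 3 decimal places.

For each hypothesis, P(data | H) works out to: P(data | jar A) = (5/7)(2/7)(2/7) = 0.058309; P(data | jar B) = (3/5)(2/5)(2/5) = 0.096.
Multiplying each by its prior: 3/5 · 0.058309 = 0.034985, 2/5 · 0.096 = 0.0384; summing to 0.073385.
Normalising, the posterior is P(jar A | data) = 0.47674, P(jar B | data) = 0.52326.
The predictive probability is P(green next | data) = (5/7)(0.47674) + (3/5)(0.52326) = 0.65448.

0.654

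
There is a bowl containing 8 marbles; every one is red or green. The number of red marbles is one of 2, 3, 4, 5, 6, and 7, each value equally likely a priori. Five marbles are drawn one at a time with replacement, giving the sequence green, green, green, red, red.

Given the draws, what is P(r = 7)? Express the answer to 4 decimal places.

0.0122

For each hypothesis, P(data | H) works out to: P(data | r = 2) = (6/8)(6/8)(6/8)(2/8)(2/8) = 0.026367; P(data | r = 3) = (5/8)(5/8)(5/8)(3/8)(3/8) = 0.034332; P(data | r = 4) = (4/8)(4/8)(4/8)(4/8)(4/8) = 0.03125; P(data | r = 5) = (3/8)(3/8)(3/8)(5/8)(5/8) = 0.020599; P(data | r = 6) = (2/8)(2/8)(2/8)(6/8)(6/8) = 0.0087891; P(data | r = 7) = (1/8)(1/8)(1/8)(7/8)(7/8) = 0.0014954.
The prior-weighted likelihoods are 1/6 · 0.026367 = 0.0043945, 1/6 · 0.034332 = 0.005722, 1/6 · 0.03125 = 0.0052083, 1/6 · 0.020599 = 0.0034332, 1/6 · 0.0087891 = 0.0014648, 1/6 · 0.0014954 = 0.00024923; with total 0.020472.
So P(r = 7 | data) = (0.00024923) / (0.020472) = 0.012174.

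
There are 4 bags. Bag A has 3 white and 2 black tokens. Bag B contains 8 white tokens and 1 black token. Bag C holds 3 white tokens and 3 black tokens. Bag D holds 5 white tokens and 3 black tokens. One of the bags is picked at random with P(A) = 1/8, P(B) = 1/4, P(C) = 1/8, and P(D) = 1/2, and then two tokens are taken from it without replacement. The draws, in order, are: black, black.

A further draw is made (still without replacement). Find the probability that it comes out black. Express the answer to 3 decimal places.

0.167

Under each hypothesis, the probability of the observed sequence is: P(data | bag A) = (2/5)(1/4) = 1/10; P(data | bag B) = (1/9)(0/8) = 0; P(data | bag C) = (3/6)(2/5) = 1/5; P(data | bag D) = (3/8)(2/7) = 3/28.
The prior-weighted likelihoods are 1/8 · 1/10 = 1/80, 1/4 · 0 = 0, 1/8 · 1/5 = 1/40, 1/2 · 3/28 = 3/56; these sum to 51/560.
Normalising, the posterior is P(bag A | data) = 7/51, P(bag B | data) = 0, P(bag C | data) = 14/51, P(bag D | data) = 10/17.
The predictive probability is P(black next | data) = (0)(7/51) + (1/4)(14/51) + (1/6)(10/17) = 1/6.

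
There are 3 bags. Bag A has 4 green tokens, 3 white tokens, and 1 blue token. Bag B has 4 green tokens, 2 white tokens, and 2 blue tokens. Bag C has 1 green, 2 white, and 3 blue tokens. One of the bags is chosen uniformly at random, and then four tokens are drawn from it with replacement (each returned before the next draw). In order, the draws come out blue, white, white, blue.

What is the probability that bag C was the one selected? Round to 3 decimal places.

0.820

For each hypothesis, P(data | H) works out to: P(data | bag A) = (1/8)(3/8)(3/8)(1/8) = 0.0021973; P(data | bag B) = (2/8)(2/8)(2/8)(2/8) = 0.0039062; P(data | bag C) = (3/6)(2/6)(2/6)(3/6) = 0.027778.
Multiplying each by its prior: 1/3 · 0.0021973 = 0.00073242, 1/3 · 0.0039062 = 0.0013021, 1/3 · 0.027778 = 0.0092593; summing to 0.011294.
So P(bag C | data) = (0.0092593) / (0.011294) = 0.81986.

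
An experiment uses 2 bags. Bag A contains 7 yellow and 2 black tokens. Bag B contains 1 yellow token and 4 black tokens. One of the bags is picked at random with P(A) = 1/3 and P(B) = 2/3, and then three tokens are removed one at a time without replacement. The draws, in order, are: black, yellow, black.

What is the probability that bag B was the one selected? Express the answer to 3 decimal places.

0.935

For each hypothesis, P(data | H) works out to: P(data | bag A) = (2/9)(7/8)(1/7) = 1/36; P(data | bag B) = (4/5)(1/4)(3/3) = 1/5.
Weighting by the prior gives 1/3 · 1/36 = 1/108, 2/3 · 1/5 = 2/15; these sum to 77/540.
By Bayes' rule, P(bag B | data) = (2/15) / (77/540) = 72/77.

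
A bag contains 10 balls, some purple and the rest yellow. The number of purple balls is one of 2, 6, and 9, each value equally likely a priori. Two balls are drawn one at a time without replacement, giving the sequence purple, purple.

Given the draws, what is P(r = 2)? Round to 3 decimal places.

Compute the likelihood of the observed sequence for each case: P(data | r = 2) = (2/10)(1/9) = 1/45; P(data | r = 6) = (6/10)(5/9) = 1/3; P(data | r = 9) = (9/10)(8/9) = 4/5.
Weighting by the prior gives 1/3 · 1/45 = 1/135, 1/3 · 1/3 = 1/9, 1/3 · 4/5 = 4/15; summing to 52/135.
By Bayes' rule, P(r = 2 | data) = (1/135) / (52/135) = 1/52.

0.019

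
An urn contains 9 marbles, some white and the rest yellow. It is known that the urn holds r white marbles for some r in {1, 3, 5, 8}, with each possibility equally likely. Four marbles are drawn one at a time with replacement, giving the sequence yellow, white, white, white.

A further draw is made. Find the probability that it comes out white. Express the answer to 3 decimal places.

For each hypothesis, P(data | H) works out to: P(data | r = 1) = (8/9)(1/9)(1/9)(1/9) = 0.0012193; P(data | r = 3) = (6/9)(3/9)(3/9)(3/9) = 0.024691; P(data | r = 5) = (4/9)(5/9)(5/9)(5/9) = 0.076208; P(data | r = 8) = (1/9)(8/9)(8/9)(8/9) = 0.078037.
The prior-weighted likelihoods are 1/4 · 0.0012193 = 0.00030483, 1/4 · 0.024691 = 0.0061728, 1/4 · 0.076208 = 0.019052, 1/4 · 0.078037 = 0.019509; these sum to 0.045039.
Normalising, the posterior is P(r = 1 | data) = 0.0067682, P(r = 3 | data) = 0.13706, P(r = 5 | data) = 0.42301, P(r = 8 | data) = 0.43316.
So P(white next | data) = Σ P(white next | H) P(H | data) = (1/9)(0.0067682) + (1/3)(0.13706) + (5/9)(0.42301) + (8/9)(0.43316) = 0.66648.

0.666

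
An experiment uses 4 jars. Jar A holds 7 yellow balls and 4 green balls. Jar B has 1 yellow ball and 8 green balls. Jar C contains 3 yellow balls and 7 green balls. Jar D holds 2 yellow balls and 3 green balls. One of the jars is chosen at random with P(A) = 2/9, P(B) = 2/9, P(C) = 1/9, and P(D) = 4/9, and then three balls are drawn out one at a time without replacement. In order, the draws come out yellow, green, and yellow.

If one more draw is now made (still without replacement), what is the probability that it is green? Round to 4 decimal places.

0.7236

The likelihood of the observed sequence under each hypothesis: P(data | jar A) = (7/11)(4/10)(6/9) = 0.1697; P(data | jar B) = (1/9)(8/8)(0/7) = 0; P(data | jar C) = (3/10)(7/9)(2/8) = 0.058333; P(data | jar D) = (2/5)(3/4)(1/3) = 0.1.
The prior-weighted likelihoods are 2/9 · 0.1697 = 0.03771, 2/9 · 0 = 0, 1/9 · 0.058333 = 0.0064815, 4/9 · 0.1 = 0.044444; with total 0.088636.
Dividing through by the total gives posterior P(jar A | data) = 0.42545, P(jar B | data) = 0, P(jar C | data) = 0.073124, P(jar D | data) = 0.50142.
So P(green next | data) = Σ P(green next | H) P(H | data) = (3/8)(0.42545) + (6/7)(0.073124) + (1)(0.50142) = 0.72365.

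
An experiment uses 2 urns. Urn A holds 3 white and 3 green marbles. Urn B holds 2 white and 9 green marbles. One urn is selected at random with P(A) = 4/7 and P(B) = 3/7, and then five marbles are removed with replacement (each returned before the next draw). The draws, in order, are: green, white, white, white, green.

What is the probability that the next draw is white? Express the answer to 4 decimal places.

Compute the likelihood of the observed sequence for each case: P(data | urn A) = (3/6)(3/6)(3/6)(3/6)(3/6) = 0.03125; P(data | urn B) = (9/11)(2/11)(2/11)(2/11)(9/11) = 0.0040236.
Multiplying each by its prior: 4/7 · 0.03125 = 0.017857, 3/7 · 0.0040236 = 0.0017244; summing to 0.019582.
The posterior is then P(urn A | data) = 0.91194, P(urn B | data) = 0.088062.
The predictive probability is P(white next | data) = (1/2)(0.91194) + (2/11)(0.088062) = 0.47198.

0.4720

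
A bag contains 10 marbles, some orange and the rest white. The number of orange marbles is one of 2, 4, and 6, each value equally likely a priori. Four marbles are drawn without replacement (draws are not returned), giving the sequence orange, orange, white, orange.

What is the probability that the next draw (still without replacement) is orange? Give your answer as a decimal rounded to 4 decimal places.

Under each hypothesis, the probability of the observed sequence is: P(data | r = 2) = (2/10)(1/9)(8/8)(0/7) = 0; P(data | r = 4) = (4/10)(3/9)(6/8)(2/7) = 1/35; P(data | r = 6) = (6/10)(5/9)(4/8)(4/7) = 2/21.
Weighting by the prior gives 1/3 · 0 = 0, 1/3 · 1/35 = 1/105, 1/3 · 2/21 = 2/63; summing to 13/315.
Normalising, the posterior is P(r = 2 | data) = 0, P(r = 4 | data) = 3/13, P(r = 6 | data) = 10/13.
Averaging over the posterior, P(orange next | data) = (1/6)(3/13) + (1/2)(10/13) = 11/26.

0.4231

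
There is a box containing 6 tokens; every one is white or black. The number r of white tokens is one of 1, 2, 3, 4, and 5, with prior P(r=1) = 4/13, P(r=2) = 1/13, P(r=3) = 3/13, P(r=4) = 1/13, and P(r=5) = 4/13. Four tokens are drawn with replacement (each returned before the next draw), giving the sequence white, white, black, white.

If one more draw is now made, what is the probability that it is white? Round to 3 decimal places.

0.691

For each hypothesis, P(data | H) works out to: P(data | r = 1) = (1/6)(1/6)(5/6)(1/6) = 0.003858; P(data | r = 2) = (2/6)(2/6)(4/6)(2/6) = 0.024691; P(data | r = 3) = (3/6)(3/6)(3/6)(3/6) = 0.0625; P(data | r = 4) = (4/6)(4/6)(2/6)(4/6) = 0.098765; P(data | r = 5) = (5/6)(5/6)(1/6)(5/6) = 0.096451.
Weighting by the prior gives 4/13 · 0.003858 = 0.0011871, 1/13 · 0.024691 = 0.0018993, 3/13 · 0.0625 = 0.014423, 1/13 · 0.098765 = 0.0075973, 4/13 · 0.096451 = 0.029677; summing to 0.054784.
Normalising, the posterior is P(r = 1 | data) = 0.021668, P(r = 2 | data) = 0.03467, P(r = 3 | data) = 0.26327, P(r = 4 | data) = 0.13868, P(r = 5 | data) = 0.54171.
So P(white next | data) = Σ P(white next | H) P(H | data) = (1/6)(0.021668) + (1/3)(0.03467) + (1/2)(0.26327) + (2/3)(0.13868) + (5/6)(0.54171) = 0.69068.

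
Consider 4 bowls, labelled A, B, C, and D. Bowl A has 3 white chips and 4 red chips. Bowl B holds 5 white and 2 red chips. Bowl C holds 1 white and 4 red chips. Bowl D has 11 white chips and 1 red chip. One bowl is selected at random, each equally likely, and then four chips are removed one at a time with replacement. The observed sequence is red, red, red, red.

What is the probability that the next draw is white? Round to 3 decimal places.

The likelihood of the observed sequence under each hypothesis: P(data | bowl A) = (4/7)(4/7)(4/7)(4/7) = 0.10662; P(data | bowl B) = (2/7)(2/7)(2/7)(2/7) = 0.0066639; P(data | bowl C) = (4/5)(4/5)(4/5)(4/5) = 0.4096; P(data | bowl D) = (1/12)(1/12)(1/12)(1/12) = 4.8225e-05.
Multiplying each by its prior: 1/4 · 0.10662 = 0.026656, 1/4 · 0.0066639 = 0.001666, 1/4 · 0.4096 = 0.1024, 1/4 · 4.8225e-05 = 1.2056e-05; with total 0.13073.
Normalising, the posterior is P(bowl A | data) = 0.20389, P(bowl B | data) = 0.012743, P(bowl C | data) = 0.78327, P(bowl D | data) = 9.2221e-05.
The predictive probability is P(white next | data) = (3/7)(0.20389) + (5/7)(0.012743) + (1/5)(0.78327) + (11/12)(9.2221e-05) = 0.25322.

0.253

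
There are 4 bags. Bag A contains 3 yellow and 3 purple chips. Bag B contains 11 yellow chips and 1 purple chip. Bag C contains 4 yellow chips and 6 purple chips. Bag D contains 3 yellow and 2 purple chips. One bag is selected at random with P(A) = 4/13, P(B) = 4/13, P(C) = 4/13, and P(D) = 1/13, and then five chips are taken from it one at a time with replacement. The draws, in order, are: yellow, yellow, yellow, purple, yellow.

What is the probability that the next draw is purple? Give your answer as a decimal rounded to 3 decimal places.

For each hypothesis, P(data | H) works out to: P(data | bag A) = (3/6)(3/6)(3/6)(3/6)(3/6) = 0.03125; P(data | bag B) = (11/12)(11/12)(11/12)(1/12)(11/12) = 0.058839; P(data | bag C) = (4/10)(4/10)(4/10)(6/10)(4/10) = 0.01536; P(data | bag D) = (3/5)(3/5)(3/5)(2/5)(3/5) = 0.05184.
Weighting by the prior gives 4/13 · 0.03125 = 0.0096154, 4/13 · 0.058839 = 0.018104, 4/13 · 0.01536 = 0.0047262, 1/13 · 0.05184 = 0.0039877; with total 0.036434.
The posterior is then P(bag A | data) = 0.26392, P(bag B | data) = 0.49691, P(bag C | data) = 0.12972, P(bag D | data) = 0.10945.
Averaging over the posterior, P(purple next | data) = (1/2)(0.26392) + (1/12)(0.49691) + (3/5)(0.12972) + (2/5)(0.10945) = 0.29498.

0.295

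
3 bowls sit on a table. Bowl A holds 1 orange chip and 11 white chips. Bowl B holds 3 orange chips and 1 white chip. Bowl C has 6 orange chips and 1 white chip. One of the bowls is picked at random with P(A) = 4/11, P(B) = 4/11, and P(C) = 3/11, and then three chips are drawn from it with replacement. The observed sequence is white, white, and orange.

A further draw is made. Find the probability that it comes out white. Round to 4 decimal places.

0.5982

Under each hypothesis, the probability of the observed sequence is: P(data | bowl A) = (11/12)(11/12)(1/12) = 0.070023; P(data | bowl B) = (1/4)(1/4)(3/4) = 0.046875; P(data | bowl C) = (1/7)(1/7)(6/7) = 0.017493.
Weighting by the prior gives 4/11 · 0.070023 = 0.025463, 4/11 · 0.046875 = 0.017045, 3/11 · 0.017493 = 0.0047707; with total 0.047279.
Dividing through by the total gives posterior P(bowl A | data) = 0.53857, P(bowl B | data) = 0.36053, P(bowl C | data) = 0.10091.
Averaging over the posterior, P(white next | data) = (11/12)(0.53857) + (1/4)(0.36053) + (1/7)(0.10091) = 0.59823.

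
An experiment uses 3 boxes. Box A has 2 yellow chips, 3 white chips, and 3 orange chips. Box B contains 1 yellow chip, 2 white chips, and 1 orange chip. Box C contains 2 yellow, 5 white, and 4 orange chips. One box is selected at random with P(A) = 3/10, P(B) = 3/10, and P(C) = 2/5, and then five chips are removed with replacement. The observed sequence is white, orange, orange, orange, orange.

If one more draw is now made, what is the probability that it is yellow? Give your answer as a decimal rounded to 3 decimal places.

Under each hypothesis, the probability of the observed sequence is: P(data | box A) = (3/8)(3/8)(3/8)(3/8)(3/8) = 0.0074158; P(data | box B) = (2/4)(1/4)(1/4)(1/4)(1/4) = 0.0019531; P(data | box C) = (5/11)(4/11)(4/11)(4/11)(4/11) = 0.0079478.
Multiplying each by its prior: 3/10 · 0.0074158 = 0.0022247, 3/10 · 0.0019531 = 0.00058594, 2/5 · 0.0079478 = 0.0031791; with total 0.0059898.
The posterior is then P(box A | data) = 0.37142, P(box B | data) = 0.097823, P(box C | data) = 0.53076.
So P(yellow next | data) = Σ P(yellow next | H) P(H | data) = (1/4)(0.37142) + (1/4)(0.097823) + (2/11)(0.53076) = 0.21381.

0.214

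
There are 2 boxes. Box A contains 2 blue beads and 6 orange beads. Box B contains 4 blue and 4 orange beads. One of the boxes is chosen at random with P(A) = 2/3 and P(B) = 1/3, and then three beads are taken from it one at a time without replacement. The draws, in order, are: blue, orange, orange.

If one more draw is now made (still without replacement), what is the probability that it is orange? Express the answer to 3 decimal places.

0.686

Compute the likelihood of the observed sequence for each case: P(data | box A) = (2/8)(6/7)(5/6) = 5/28; P(data | box B) = (4/8)(4/7)(3/6) = 1/7.
Multiplying each by its prior: 2/3 · 5/28 = 5/42, 1/3 · 1/7 = 1/21; these sum to 1/6.
Dividing through by the total gives posterior P(box A | data) = 5/7, P(box B | data) = 2/7.
Averaging over the posterior, P(orange next | data) = (4/5)(5/7) + (2/5)(2/7) = 24/35.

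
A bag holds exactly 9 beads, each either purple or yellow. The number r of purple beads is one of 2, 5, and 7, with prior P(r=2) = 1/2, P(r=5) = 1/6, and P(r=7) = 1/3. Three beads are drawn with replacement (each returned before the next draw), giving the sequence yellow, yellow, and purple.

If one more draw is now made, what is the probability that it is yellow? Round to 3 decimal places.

0.643

Under each hypothesis, the probability of the observed sequence is: P(data | r = 2) = (7/9)(7/9)(2/9) = 0.13443; P(data | r = 5) = (4/9)(4/9)(5/9) = 0.10974; P(data | r = 7) = (2/9)(2/9)(7/9) = 0.038409.
Weighting by the prior gives 1/2 · 0.13443 = 0.067215, 1/6 · 0.10974 = 0.01829, 1/3 · 0.038409 = 0.012803; with total 0.098308.
The posterior is then P(r = 2 | data) = 0.68372, P(r = 5 | data) = 0.18605, P(r = 7 | data) = 0.13023.
So P(yellow next | data) = Σ P(yellow next | H) P(H | data) = (7/9)(0.68372) + (4/9)(0.18605) + (2/9)(0.13023) = 0.64341.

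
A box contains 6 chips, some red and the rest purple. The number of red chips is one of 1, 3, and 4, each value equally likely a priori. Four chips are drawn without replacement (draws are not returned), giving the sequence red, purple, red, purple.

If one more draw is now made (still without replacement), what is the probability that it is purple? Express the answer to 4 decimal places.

Compute the likelihood of the observed sequence for each case: P(data | r = 1) = (1/6)(5/5)(0/4) = 0; P(data | r = 3) = (3/6)(3/5)(2/4)(2/3) = 1/10; P(data | r = 4) = (4/6)(2/5)(3/4)(1/3) = 1/15.
Multiplying each by its prior: 1/3 · 0 = 0, 1/3 · 1/10 = 1/30, 1/3 · 1/15 = 1/45; summing to 1/18.
Normalising, the posterior is P(r = 1 | data) = 0, P(r = 3 | data) = 3/5, P(r = 4 | data) = 2/5.
Averaging over the posterior, P(purple next | data) = (1/2)(3/5) + (0)(2/5) = 3/10.

0.3000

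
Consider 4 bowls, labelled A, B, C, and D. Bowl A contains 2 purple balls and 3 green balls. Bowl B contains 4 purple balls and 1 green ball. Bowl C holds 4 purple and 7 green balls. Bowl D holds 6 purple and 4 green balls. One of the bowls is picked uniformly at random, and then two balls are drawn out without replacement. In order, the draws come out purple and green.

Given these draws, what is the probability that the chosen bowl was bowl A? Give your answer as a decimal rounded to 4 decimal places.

The likelihood of the observed sequence under each hypothesis: P(data | bowl A) = (2/5)(3/4) = 0.3; P(data | bowl B) = (4/5)(1/4) = 0.2; P(data | bowl C) = (4/11)(7/10) = 0.25455; P(data | bowl D) = (6/10)(4/9) = 0.26667.
The prior-weighted likelihoods are 1/4 · 0.3 = 0.075, 1/4 · 0.2 = 0.05, 1/4 · 0.25455 = 0.063636, 1/4 · 0.26667 = 0.066667; summing to 0.2553.
So P(bowl A | data) = (0.075) / (0.2553) = 0.29377.

0.2938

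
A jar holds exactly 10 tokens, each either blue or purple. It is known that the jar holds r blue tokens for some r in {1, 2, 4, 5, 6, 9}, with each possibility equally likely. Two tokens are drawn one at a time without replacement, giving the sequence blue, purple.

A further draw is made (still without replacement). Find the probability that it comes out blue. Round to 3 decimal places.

For each hypothesis, P(data | H) works out to: P(data | r = 1) = (1/10)(9/9) = 1/10; P(data | r = 2) = (2/10)(8/9) = 8/45; P(data | r = 4) = (4/10)(6/9) = 4/15; P(data | r = 5) = (5/10)(5/9) = 5/18; P(data | r = 6) = (6/10)(4/9) = 4/15; P(data | r = 9) = (9/10)(1/9) = 1/10.
Multiplying each by its prior: 1/6 · 1/10 = 1/60, 1/6 · 8/45 = 4/135, 1/6 · 4/15 = 2/45, 1/6 · 5/18 = 5/108, 1/6 · 4/15 = 2/45, 1/6 · 1/10 = 1/60; summing to 107/540.
Normalising, the posterior is P(r = 1 | data) = 9/107, P(r = 2 | data) = 16/107, P(r = 4 | data) = 24/107, P(r = 5 | data) = 25/107, P(r = 6 | data) = 24/107, P(r = 9 | data) = 9/107.
The predictive probability is P(blue next | data) = (0)(9/107) + (1/8)(16/107) + (3/8)(24/107) + (1/2)(25/107) + (5/8)(24/107) + (1)(9/107) = 95/214.

0.444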